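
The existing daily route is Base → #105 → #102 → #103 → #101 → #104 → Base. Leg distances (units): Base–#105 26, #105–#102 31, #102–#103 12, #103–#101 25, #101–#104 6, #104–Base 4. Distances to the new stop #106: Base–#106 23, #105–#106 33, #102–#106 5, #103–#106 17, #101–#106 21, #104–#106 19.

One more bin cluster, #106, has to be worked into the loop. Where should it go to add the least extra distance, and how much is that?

Insertion cost between consecutive stops i–j is d(i,#106) + d(#106,j) − d(i,j):
  between Base and #105: 23 + 33 − 26 = 30
  between #105 and #102: 33 + 5 − 31 = 7
  between #102 and #103: 5 + 17 − 12 = 10
  between #103 and #101: 17 + 21 − 25 = 13
  between #101 and #104: 21 + 19 − 6 = 34
  between #104 and Base: 19 + 23 − 4 = 38
Cheapest insertion is between #105 and #102, adding 7.
New total = 104 + 7 = 111.

Adding 7 by placing #106 on the #105–#102 leg.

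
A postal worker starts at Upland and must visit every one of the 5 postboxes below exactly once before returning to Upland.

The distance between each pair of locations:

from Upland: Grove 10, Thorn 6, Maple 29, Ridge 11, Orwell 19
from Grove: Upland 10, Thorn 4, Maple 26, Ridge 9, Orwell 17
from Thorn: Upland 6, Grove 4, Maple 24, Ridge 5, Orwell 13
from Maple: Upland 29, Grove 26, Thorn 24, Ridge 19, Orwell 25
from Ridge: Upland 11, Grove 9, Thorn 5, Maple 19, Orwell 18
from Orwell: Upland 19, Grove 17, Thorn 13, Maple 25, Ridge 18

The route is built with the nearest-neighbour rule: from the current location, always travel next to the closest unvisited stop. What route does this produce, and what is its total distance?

From Upland: distances to unvisited — Thorn=6, Grove=10, Ridge=11, Orwell=19, Maple=29. Nearest is Thorn (6).
From Thorn: distances to unvisited — Grove=4, Ridge=5, Orwell=13, Maple=24. Nearest is Grove (4).
From Grove: distances to unvisited — Ridge=9, Orwell=17, Maple=26. Nearest is Ridge (9).
From Ridge: distances to unvisited — Orwell=18, Maple=19. Nearest is Orwell (18).
From Orwell: distances to unvisited — Maple=25. Nearest is Maple (25).
Return Maple→Upland: 29.
Total = 6 + 4 + 9 + 18 + 25 + 29 = 91.

Total distance 91 via the nearest-neighbour route Upland → Thorn → Grove → Ridge → Orwell → Maple → Upland.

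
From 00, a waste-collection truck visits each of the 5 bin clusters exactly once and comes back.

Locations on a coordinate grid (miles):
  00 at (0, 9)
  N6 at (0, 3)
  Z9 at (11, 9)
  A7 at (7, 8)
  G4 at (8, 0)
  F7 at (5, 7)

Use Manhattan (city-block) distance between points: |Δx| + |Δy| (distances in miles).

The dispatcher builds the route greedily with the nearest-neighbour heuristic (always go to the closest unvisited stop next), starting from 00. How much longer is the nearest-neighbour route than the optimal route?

From 00: N6=6, F7=7, A7=8, Z9=11, G4=17 → choose N6 (6).
From N6: F7=9, G4=11, A7=12, Z9=17 → choose F7 (9).
From F7: A7=3, Z9=8, G4=10 → choose A7 (3).
From A7: Z9=5, G4=9 → choose Z9 (5).
From Z9: G4=12 → choose G4 (12).
NN route 00 → N6 → F7 → A7 → Z9 → G4 → 00 costs 52.
Optimal: 00 → N6 → G4 → Z9 → A7 → F7 → 00 costs 44 (by enumerating all 60 distinct tours).
Excess = 52 − 44 = 8.

Excess over optimum: 8 miles.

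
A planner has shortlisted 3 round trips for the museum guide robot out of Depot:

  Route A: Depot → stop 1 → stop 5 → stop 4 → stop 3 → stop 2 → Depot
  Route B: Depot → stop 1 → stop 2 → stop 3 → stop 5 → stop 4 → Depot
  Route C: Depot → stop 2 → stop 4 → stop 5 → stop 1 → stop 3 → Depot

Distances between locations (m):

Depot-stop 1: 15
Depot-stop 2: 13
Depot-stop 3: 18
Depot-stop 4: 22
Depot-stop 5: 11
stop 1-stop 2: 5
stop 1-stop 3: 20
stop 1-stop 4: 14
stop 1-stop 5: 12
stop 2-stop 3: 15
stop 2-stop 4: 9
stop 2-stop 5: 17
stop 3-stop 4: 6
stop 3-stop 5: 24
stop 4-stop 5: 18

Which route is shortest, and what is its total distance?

Shortest is Route A, total 79 m.

Route A: 15 + 12 + 18 + 6 + 15 + 13 = 79
Route B: 15 + 5 + 15 + 24 + 18 + 22 = 99
Route C: 13 + 9 + 18 + 12 + 20 + 18 = 90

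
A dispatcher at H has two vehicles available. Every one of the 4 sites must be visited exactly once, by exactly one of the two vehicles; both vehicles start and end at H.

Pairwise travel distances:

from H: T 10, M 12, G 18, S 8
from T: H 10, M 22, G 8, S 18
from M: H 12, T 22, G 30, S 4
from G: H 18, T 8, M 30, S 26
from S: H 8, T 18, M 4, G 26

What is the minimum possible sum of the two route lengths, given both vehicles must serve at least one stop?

60 — the smallest possible combined total.

Try each way of splitting the stops between the two vehicles (each non-empty) and, for each split, find the best tour for each vehicle:
  {T} + {M, G, S}: 20 + 60 = 80
  {M} + {T, G, S}: 24 + 52 = 76
  {T, M} + {G, S}: 44 + 52 = 96
  {G} + {T, M, S}: 36 + 44 = 80
  {T, G} + {M, S}: 36 + 24 = 60
  {M, G} + {T, S}: 60 + 36 = 96
  … (7 splits in total)
Best: vehicle 1 H → T → G → H = 36; vehicle 2 H → M → S → H = 24; combined 60.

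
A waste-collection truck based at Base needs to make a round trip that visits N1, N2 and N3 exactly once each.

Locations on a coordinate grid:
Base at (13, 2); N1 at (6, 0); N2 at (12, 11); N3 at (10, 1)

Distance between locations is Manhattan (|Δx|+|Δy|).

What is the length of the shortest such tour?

Shortest round trip = 36.

There are 3 distinct closed tours to check (reversals are equivalent).
Base→N1→N2→N3→Base: 9+17+12+4 = 42
Base→N1→N3→N2→Base: 9+5+12+10 = 36
Base→N2→N1→N3→Base: 10+17+5+4 = 36
The minimum is 36.
One optimal route: Base → N1 → N3 → N2 → Base (or its reverse).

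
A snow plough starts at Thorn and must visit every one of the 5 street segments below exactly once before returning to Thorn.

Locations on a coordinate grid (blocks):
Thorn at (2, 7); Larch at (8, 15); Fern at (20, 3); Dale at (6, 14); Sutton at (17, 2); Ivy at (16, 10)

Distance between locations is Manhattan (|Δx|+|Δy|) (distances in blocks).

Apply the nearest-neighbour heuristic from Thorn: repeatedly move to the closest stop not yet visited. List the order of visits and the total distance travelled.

Total distance 62 blocks via the nearest-neighbour route Thorn → Dale → Larch → Ivy → Sutton → Fern → Thorn.

From Thorn: distances to unvisited — Dale=11, Larch=14, Ivy=17, Sutton=20, Fern=22. Nearest is Dale (11).
From Dale: distances to unvisited — Larch=3, Ivy=14, Sutton=23, Fern=25. Nearest is Larch (3).
From Larch: distances to unvisited — Ivy=13, Sutton=22, Fern=24. Nearest is Ivy (13).
From Ivy: distances to unvisited — Sutton=9, Fern=11. Nearest is Sutton (9).
From Sutton: distances to unvisited — Fern=4. Nearest is Fern (4).
Return Fern→Thorn: 22.
Total = 11 + 3 + 13 + 9 + 4 + 22 = 62.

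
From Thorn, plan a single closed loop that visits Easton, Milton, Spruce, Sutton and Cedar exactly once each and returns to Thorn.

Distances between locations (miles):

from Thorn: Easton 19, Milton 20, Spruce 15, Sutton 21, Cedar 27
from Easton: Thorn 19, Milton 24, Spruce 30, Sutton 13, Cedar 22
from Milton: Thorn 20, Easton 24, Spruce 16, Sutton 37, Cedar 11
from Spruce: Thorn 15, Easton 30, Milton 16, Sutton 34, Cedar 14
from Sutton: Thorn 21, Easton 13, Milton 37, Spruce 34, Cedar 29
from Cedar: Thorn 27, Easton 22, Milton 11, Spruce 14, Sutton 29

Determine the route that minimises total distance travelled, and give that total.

Shortest round trip = 98 miles.

Thorn-Easton-Milton-Spruce-Sutton-Cedar-Thorn: 19+24+16+34+29+27 = 149
Thorn-Easton-Milton-Spruce-Cedar-Sutton-Thorn: 19+24+16+14+29+21 = 123
Thorn-Easton-Milton-Sutton-Spruce-Cedar-Thorn: 19+24+37+34+14+27 = 155
Thorn-Easton-Milton-Sutton-Cedar-Spruce-Thorn: 19+24+37+29+14+15 = 138
Thorn-Easton-Milton-Cedar-Spruce-Sutton-Thorn: 19+24+11+14+34+21 = 123
Thorn-Easton-Milton-Cedar-Sutton-Spruce-Thorn: 19+24+11+29+34+15 = 132
Thorn-Easton-Spruce-Milton-Sutton-Cedar-Thorn: 19+30+16+37+29+27 = 158
Thorn-Easton-Spruce-Milton-Cedar-Sutton-Thorn: 19+30+16+11+29+21 = 126
Thorn-Easton-Spruce-Sutton-Milton-Cedar-Thorn: 19+30+34+37+11+27 = 158
Thorn-Easton-Spruce-Sutton-Cedar-Milton-Thorn: 19+30+34+29+11+20 = 143
Thorn-Easton-Spruce-Cedar-Milton-Sutton-Thorn: 19+30+14+11+37+21 = 132
Thorn-Easton-Spruce-Cedar-Sutton-Milton-Thorn: 19+30+14+29+37+20 = 149
Thorn-Easton-Sutton-Milton-Spruce-Cedar-Thorn: 19+13+37+16+14+27 = 126
Thorn-Easton-Sutton-Milton-Cedar-Spruce-Thorn: 19+13+37+11+14+15 = 109
… (46 more)
Thorn-Spruce-Milton-Cedar-Easton-Sutton-Thorn: 15+16+11+22+13+21 = 98  ← best
The minimum is 98.
One optimal route: Thorn → Spruce → Milton → Cedar → Easton → Sutton → Thorn (or its reverse).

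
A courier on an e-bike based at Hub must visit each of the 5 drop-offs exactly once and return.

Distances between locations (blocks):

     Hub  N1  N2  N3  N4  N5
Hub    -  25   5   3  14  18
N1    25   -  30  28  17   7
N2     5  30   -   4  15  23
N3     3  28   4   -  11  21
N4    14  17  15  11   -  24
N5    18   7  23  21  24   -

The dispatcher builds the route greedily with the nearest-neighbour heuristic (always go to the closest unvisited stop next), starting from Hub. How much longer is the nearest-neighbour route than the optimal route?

From Hub: N3=3, N2=5, N4=14, N5=18, N1=25 → choose N3 (3).
From N3: N2=4, N4=11, N5=21, N1=28 → choose N2 (4).
From N2: N4=15, N5=23, N1=30 → choose N4 (15).
From N4: N1=17, N5=24 → choose N1 (17).
From N1: N5=7 → choose N5 (7).
NN route Hub → N3 → N2 → N4 → N1 → N5 → Hub costs 64.
Optimal: Hub → N2 → N3 → N4 → N1 → N5 → Hub costs 62 (by enumerating all 60 distinct tours).
Excess = 64 − 62 = 2.

Excess over optimum: 2 blocks.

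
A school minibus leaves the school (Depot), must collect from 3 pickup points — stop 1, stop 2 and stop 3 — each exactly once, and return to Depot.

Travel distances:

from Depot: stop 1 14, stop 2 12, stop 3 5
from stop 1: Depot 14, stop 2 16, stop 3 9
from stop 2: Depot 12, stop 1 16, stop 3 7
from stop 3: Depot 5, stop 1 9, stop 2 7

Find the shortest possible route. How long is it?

42 — the shortest possible round trip.

There are 3 distinct closed tours to check (reversals are equivalent).
Depot→stop 1→stop 2→stop 3→Depot: 14+16+7+5 = 42
Depot→stop 1→stop 3→stop 2→Depot: 14+9+7+12 = 42
Depot→stop 2→stop 1→stop 3→Depot: 12+16+9+5 = 42
The minimum is 42.
One optimal route: Depot → stop 1 → stop 2 → stop 3 → Depot (or its reverse).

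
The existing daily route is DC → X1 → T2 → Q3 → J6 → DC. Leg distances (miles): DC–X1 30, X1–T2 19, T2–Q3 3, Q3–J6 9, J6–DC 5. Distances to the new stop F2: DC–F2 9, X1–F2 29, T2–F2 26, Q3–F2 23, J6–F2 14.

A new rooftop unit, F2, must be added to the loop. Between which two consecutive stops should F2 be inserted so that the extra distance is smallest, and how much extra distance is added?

Insertion cost between consecutive stops i–j is d(i,F2) + d(F2,j) − d(i,j):
  between DC and X1: 9 + 29 − 30 = 8
  between X1 and T2: 29 + 26 − 19 = 36
  between T2 and Q3: 26 + 23 − 3 = 46
  between Q3 and J6: 23 + 14 − 9 = 28
  between J6 and DC: 14 + 9 − 5 = 18
Cheapest insertion is between DC and X1, adding 8.
New total = 66 + 8 = 74.

Minimum extra distance: 8 miles, inserting F2 between DC and X1.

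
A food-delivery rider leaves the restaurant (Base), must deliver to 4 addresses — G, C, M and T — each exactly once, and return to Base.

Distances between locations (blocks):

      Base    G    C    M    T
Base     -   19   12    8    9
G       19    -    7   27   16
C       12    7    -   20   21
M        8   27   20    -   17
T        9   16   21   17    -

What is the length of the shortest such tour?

60 blocks — the shortest possible round trip.

Base→G→C→M→T→Base: 19+7+20+17+9 = 72
Base→G→C→T→M→Base: 19+7+21+17+8 = 72
Base→G→M→C→T→Base: 19+27+20+21+9 = 96
Base→G→M→T→C→Base: 19+27+17+21+12 = 96
Base→G→T→C→M→Base: 19+16+21+20+8 = 84
Base→G→T→M→C→Base: 19+16+17+20+12 = 84
Base→C→G→M→T→Base: 12+7+27+17+9 = 72
Base→C→G→T→M→Base: 12+7+16+17+8 = 60
Base→C→M→G→T→Base: 12+20+27+16+9 = 84
Base→C→T→G→M→Base: 12+21+16+27+8 = 84
Base→M→G→C→T→Base: 8+27+7+21+9 = 72
Base→M→C→G→T→Base: 8+20+7+16+9 = 60
The minimum is 60.
One optimal route: Base → C → G → T → M → Base (or its reverse).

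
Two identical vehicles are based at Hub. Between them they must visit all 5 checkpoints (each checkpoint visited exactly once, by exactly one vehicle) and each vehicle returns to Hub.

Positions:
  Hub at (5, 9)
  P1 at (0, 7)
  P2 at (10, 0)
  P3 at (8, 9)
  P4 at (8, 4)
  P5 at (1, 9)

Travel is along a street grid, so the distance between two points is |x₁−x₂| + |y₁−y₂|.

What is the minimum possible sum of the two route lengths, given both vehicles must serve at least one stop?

Minimum combined distance: 42.

Try each way of splitting the stops between the two vehicles (each non-empty) and, for each split, find the best tour for each vehicle:
  {P1} + {P2, P3, P4, P5}: 14 + 36 = 50
  {P2} + {P1, P3, P4, P5}: 28 + 26 = 54
  {P1, P2} + {P3, P4, P5}: 38 + 24 = 62
  {P3} + {P1, P2, P4, P5}: 6 + 38 = 44
  {P1, P3} + {P2, P4, P5}: 20 + 36 = 56
  {P2, P3} + {P1, P4, P5}: 28 + 26 = 54
  … (15 splits in total)
  {P2, P3, P4} + {P1, P5}: 28 + 14 = 42  ← best
Best: vehicle 1 Hub → P2 → P4 → P3 → Hub = 28; vehicle 2 Hub → P1 → P5 → Hub = 14; combined 42.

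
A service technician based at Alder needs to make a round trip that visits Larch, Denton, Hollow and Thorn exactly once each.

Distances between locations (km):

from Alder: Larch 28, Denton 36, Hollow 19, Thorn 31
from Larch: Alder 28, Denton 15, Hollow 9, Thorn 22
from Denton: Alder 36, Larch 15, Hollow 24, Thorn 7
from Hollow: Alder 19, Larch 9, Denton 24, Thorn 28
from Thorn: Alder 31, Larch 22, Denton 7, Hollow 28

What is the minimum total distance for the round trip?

Shortest round trip = 81 km.

There are 12 distinct closed tours to check (reversals are equivalent).
Alder-Larch-Denton-Hollow-Thorn-Alder: 28+15+24+28+31 = 126
Alder-Larch-Denton-Thorn-Hollow-Alder: 28+15+7+28+19 = 97
Alder-Larch-Hollow-Denton-Thorn-Alder: 28+9+24+7+31 = 99
Alder-Larch-Hollow-Thorn-Denton-Alder: 28+9+28+7+36 = 108
Alder-Larch-Thorn-Denton-Hollow-Alder: 28+22+7+24+19 = 100
Alder-Larch-Thorn-Hollow-Denton-Alder: 28+22+28+24+36 = 138
Alder-Denton-Larch-Hollow-Thorn-Alder: 36+15+9+28+31 = 119
Alder-Denton-Larch-Thorn-Hollow-Alder: 36+15+22+28+19 = 120
Alder-Denton-Hollow-Larch-Thorn-Alder: 36+24+9+22+31 = 122
Alder-Denton-Thorn-Larch-Hollow-Alder: 36+7+22+9+19 = 93
Alder-Hollow-Larch-Denton-Thorn-Alder: 19+9+15+7+31 = 81
Alder-Hollow-Denton-Larch-Thorn-Alder: 19+24+15+22+31 = 111
The minimum is 81.
One optimal route: Alder → Hollow → Larch → Denton → Thorn → Alder (or its reverse).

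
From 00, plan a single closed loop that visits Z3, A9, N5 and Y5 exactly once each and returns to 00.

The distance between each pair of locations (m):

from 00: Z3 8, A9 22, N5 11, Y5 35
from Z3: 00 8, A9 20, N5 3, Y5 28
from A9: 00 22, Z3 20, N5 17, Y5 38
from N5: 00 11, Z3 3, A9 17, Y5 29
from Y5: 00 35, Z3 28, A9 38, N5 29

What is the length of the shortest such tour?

Minimum total distance: 100 m.

There are 12 distinct closed tours to check (reversals are equivalent).
00-Z3-A9-N5-Y5-00: 8+20+17+29+35 = 109
00-Z3-A9-Y5-N5-00: 8+20+38+29+11 = 106
00-Z3-N5-A9-Y5-00: 8+3+17+38+35 = 101
00-Z3-N5-Y5-A9-00: 8+3+29+38+22 = 100
00-Z3-Y5-A9-N5-00: 8+28+38+17+11 = 102
00-Z3-Y5-N5-A9-00: 8+28+29+17+22 = 104
00-A9-Z3-N5-Y5-00: 22+20+3+29+35 = 109
00-A9-Z3-Y5-N5-00: 22+20+28+29+11 = 110
00-A9-N5-Z3-Y5-00: 22+17+3+28+35 = 105
00-A9-Y5-Z3-N5-00: 22+38+28+3+11 = 102
00-N5-Z3-A9-Y5-00: 11+3+20+38+35 = 107
00-N5-A9-Z3-Y5-00: 11+17+20+28+35 = 111
The minimum is 100.
One optimal route: 00 → Z3 → N5 → Y5 → A9 → 00 (or its reverse).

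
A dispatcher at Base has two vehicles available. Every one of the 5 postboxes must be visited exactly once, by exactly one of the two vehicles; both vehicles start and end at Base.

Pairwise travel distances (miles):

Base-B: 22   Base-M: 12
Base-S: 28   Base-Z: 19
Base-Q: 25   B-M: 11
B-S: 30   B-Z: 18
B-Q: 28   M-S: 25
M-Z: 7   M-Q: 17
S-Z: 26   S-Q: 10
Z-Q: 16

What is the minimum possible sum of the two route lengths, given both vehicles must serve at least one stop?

Minimum combined distance: 117 miles.

There are 2^4 − 1 = 15 ways to divide the 5 stops into two non-empty groups. For each, the best each vehicle can do is its own shortest tour through its group:
  {B} + {M, S, Z, Q}: 44 + 73 = 117
  {M} + {B, S, Z, Q}: 24 + 94 = 118
  {B, M} + {S, Z, Q}: 45 + 73 = 118
  {S} + {B, M, Z, Q}: 56 + 81 = 137
  {B, S} + {M, Z, Q}: 80 + 60 = 140
  {M, S} + {B, Z, Q}: 65 + 81 = 146
  … (15 splits in total)
Best: vehicle 1 Base → B → Base = 44; vehicle 2 Base → M → Z → Q → S → Base = 73; combined 117.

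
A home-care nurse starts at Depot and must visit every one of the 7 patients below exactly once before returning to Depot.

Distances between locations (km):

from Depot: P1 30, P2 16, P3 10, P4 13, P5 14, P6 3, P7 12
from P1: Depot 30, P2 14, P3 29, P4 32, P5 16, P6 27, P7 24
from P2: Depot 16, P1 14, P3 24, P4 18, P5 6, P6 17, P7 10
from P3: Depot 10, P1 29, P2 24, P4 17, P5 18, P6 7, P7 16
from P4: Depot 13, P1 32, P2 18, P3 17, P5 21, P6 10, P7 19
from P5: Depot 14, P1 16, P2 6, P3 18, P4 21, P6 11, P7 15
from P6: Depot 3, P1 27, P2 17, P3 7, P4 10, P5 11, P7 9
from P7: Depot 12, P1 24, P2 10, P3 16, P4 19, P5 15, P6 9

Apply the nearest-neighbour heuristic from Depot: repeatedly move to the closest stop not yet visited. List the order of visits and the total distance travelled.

From Depot: distances to unvisited — P6=3, P3=10, P7=12, P4=13, P5=14, P2=16, P1=30. Nearest is P6 (3).
From P6: distances to unvisited — P3=7, P7=9, P4=10, P5=11, P2=17, P1=27. Nearest is P3 (7).
From P3: distances to unvisited — P7=16, P4=17, P5=18, P2=24, P1=29. Nearest is P7 (16).
From P7: distances to unvisited — P2=10, P5=15, P4=19, P1=24. Nearest is P2 (10).
From P2: distances to unvisited — P5=6, P1=14, P4=18. Nearest is P5 (6).
From P5: distances to unvisited — P1=16, P4=21. Nearest is P1 (16).
From P1: distances to unvisited — P4=32. Nearest is P4 (32).
Return P4→Depot: 13.
Total = 3 + 7 + 16 + 10 + 6 + 16 + 32 + 13 = 103.

Total distance 103 km via the nearest-neighbour route Depot → P6 → P3 → P7 → P2 → P5 → P1 → P4 → Depot.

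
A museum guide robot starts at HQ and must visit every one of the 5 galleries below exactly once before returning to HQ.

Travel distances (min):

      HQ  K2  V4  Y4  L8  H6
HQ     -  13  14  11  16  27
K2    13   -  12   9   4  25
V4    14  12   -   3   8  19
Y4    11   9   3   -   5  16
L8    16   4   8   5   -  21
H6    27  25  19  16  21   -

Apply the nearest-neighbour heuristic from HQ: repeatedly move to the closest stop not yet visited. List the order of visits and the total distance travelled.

Nearest-neighbour total = 78 min; route HQ → Y4 → V4 → L8 → K2 → H6 → HQ.

At HQ the remaining stops are Y4 11, K2 13, V4 14, L8 16, H6 27; go to Y4.
At Y4 the remaining stops are V4 3, L8 5, K2 9, H6 16; go to V4.
At V4 the remaining stops are L8 8, K2 12, H6 19; go to L8.
At L8 the remaining stops are K2 4, H6 21; go to K2.
At K2 the remaining stops are H6 25; go to H6.
Return H6→HQ: 27.
Total = 11 + 3 + 8 + 4 + 25 + 27 = 78.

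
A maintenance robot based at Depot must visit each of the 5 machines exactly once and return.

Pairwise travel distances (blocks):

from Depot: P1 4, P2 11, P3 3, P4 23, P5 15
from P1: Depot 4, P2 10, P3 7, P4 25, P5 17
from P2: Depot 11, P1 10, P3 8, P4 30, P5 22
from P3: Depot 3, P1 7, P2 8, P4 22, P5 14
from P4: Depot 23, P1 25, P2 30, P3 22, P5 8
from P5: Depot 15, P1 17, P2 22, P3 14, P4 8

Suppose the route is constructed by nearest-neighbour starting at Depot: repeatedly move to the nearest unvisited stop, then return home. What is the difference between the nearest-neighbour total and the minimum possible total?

Depot: P3=3, P1=4, P2=11, P5=15, P4=23 ⇒ P3
P3: P1=7, P2=8, P5=14, P4=22 ⇒ P1
P1: P2=10, P5=17, P4=25 ⇒ P2
P2: P5=22, P4=30 ⇒ P5
P5: P4=8 ⇒ P4
NN route Depot → P3 → P1 → P2 → P5 → P4 → Depot costs 73.
Optimal: Depot → P1 → P2 → P3 → P4 → P5 → Depot costs 67 (by enumerating all 60 distinct tours).
Excess = 73 − 67 = 6.

6 blocks longer than the optimal tour.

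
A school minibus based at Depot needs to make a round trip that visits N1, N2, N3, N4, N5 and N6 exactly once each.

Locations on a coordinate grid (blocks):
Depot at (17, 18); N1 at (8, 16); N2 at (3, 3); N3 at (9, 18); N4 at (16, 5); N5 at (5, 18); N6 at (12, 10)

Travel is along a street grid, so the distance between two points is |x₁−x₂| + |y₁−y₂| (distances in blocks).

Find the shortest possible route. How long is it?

With 6 stops there are 6!/2 = 360 distinct round trips (a route and its reverse cost the same).
Depot → N1 → N2 → N3 → N4 → N5 → N6 → Depot: 11+18+21+20+24+15+13 = 122
Depot → N1 → N2 → N3 → N4 → N6 → N5 → Depot: 11+18+21+20+9+15+12 = 106
Depot → N1 → N2 → N3 → N5 → N4 → N6 → Depot: 11+18+21+4+24+9+13 = 100
Depot → N1 → N2 → N3 → N5 → N6 → N4 → Depot: 11+18+21+4+15+9+14 = 92
Depot → N1 → N2 → N3 → N6 → N4 → N5 → Depot: 11+18+21+11+9+24+12 = 106
Depot → N1 → N2 → N3 → N6 → N5 → N4 → Depot: 11+18+21+11+15+24+14 = 114
Depot → N1 → N2 → N4 → N3 → N5 → N6 → Depot: 11+18+15+20+4+15+13 = 96
Depot → N1 → N2 → N4 → N3 → N6 → N5 → Depot: 11+18+15+20+11+15+12 = 102
… (352 more)
Depot → N3 → N1 → N5 → N2 → N4 → N6 → Depot: 8+3+5+17+15+9+13 = 70  ← best
The minimum is 70.
One optimal route: Depot → N3 → N1 → N5 → N2 → N4 → N6 → Depot (or its reverse).

Shortest round trip = 70 blocks.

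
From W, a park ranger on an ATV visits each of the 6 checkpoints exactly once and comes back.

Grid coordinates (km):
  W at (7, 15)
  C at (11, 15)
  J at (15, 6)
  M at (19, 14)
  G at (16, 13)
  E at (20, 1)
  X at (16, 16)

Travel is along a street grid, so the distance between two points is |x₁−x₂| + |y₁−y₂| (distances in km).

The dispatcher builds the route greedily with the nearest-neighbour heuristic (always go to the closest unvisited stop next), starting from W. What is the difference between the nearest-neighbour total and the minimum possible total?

8 km longer than the optimal tour.

From W: C=4, X=10, G=11, M=13, J=17, E=27 → choose C (4).
From C: X=6, G=7, M=9, J=13, E=23 → choose X (6).
From X: G=3, M=5, J=11, E=19 → choose G (3).
From G: M=4, J=8, E=16 → choose M (4).
From M: J=12, E=14 → choose J (12).
From J: E=10 → choose E (10).
NN route W → C → X → G → M → J → E → W costs 66.
Optimal: W → C → J → E → M → G → X → W costs 58 (by enumerating all 360 distinct tours).
Excess = 66 − 58 = 8.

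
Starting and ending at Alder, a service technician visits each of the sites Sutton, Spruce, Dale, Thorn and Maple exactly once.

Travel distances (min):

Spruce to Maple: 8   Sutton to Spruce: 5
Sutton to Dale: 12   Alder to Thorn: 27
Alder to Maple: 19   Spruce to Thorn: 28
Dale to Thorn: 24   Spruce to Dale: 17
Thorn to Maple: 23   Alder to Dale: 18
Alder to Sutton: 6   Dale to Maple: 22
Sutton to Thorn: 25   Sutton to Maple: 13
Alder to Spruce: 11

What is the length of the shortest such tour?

Minimum total distance: 84 min.

There are 60 distinct closed tours to check (reversals are equivalent).
Alder→Sutton→Spruce→Dale→Thorn→Maple→Alder: 6+5+17+24+23+19 = 94
Alder→Sutton→Spruce→Dale→Maple→Thorn→Alder: 6+5+17+22+23+27 = 100
Alder→Sutton→Spruce→Thorn→Dale→Maple→Alder: 6+5+28+24+22+19 = 104
Alder→Sutton→Spruce→Thorn→Maple→Dale→Alder: 6+5+28+23+22+18 = 102
Alder→Sutton→Spruce→Maple→Dale→Thorn→Alder: 6+5+8+22+24+27 = 92
Alder→Sutton→Spruce→Maple→Thorn→Dale→Alder: 6+5+8+23+24+18 = 84
Alder→Sutton→Dale→Spruce→Thorn→Maple→Alder: 6+12+17+28+23+19 = 105
Alder→Sutton→Dale→Spruce→Maple→Thorn→Alder: 6+12+17+8+23+27 = 93
Alder→Sutton→Dale→Thorn→Spruce→Maple→Alder: 6+12+24+28+8+19 = 97
Alder→Sutton→Dale→Thorn→Maple→Spruce→Alder: 6+12+24+23+8+11 = 84
Alder→Sutton→Dale→Maple→Spruce→Thorn→Alder: 6+12+22+8+28+27 = 103
Alder→Sutton→Dale→Maple→Thorn→Spruce→Alder: 6+12+22+23+28+11 = 102
Alder→Sutton→Thorn→Spruce→Dale→Maple→Alder: 6+25+28+17+22+19 = 117
Alder→Sutton→Thorn→Spruce→Maple→Dale→Alder: 6+25+28+8+22+18 = 107
… (46 more)
The minimum is 84.
One optimal route: Alder → Sutton → Spruce → Maple → Thorn → Dale → Alder (or its reverse).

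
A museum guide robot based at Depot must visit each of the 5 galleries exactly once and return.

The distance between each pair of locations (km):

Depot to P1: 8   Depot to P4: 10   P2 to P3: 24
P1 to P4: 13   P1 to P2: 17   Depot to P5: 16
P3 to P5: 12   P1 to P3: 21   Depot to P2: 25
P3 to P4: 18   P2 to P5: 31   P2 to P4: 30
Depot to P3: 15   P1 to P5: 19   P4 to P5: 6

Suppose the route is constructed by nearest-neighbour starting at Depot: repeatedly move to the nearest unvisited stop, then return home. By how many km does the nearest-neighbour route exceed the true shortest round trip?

The nearest-neighbour route is 11 km longer than optimal.

Depot: P1=8, P4=10, P3=15, P5=16, P2=25 ⇒ P1
P1: P4=13, P2=17, P5=19, P3=21 ⇒ P4
P4: P5=6, P3=18, P2=30 ⇒ P5
P5: P3=12, P2=31 ⇒ P3
P3: P2=24 ⇒ P2
NN route Depot → P1 → P4 → P5 → P3 → P2 → Depot costs 88.
Optimal: Depot → P1 → P2 → P3 → P5 → P4 → Depot costs 77 (by enumerating all 60 distinct tours).
Excess = 88 − 77 = 11.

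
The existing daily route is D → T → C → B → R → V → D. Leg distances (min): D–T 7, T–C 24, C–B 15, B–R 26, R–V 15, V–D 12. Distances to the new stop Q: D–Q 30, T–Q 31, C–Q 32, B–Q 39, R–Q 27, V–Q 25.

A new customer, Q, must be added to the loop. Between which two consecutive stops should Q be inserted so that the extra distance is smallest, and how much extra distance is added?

+37 min — insert Q between R and V.

Insertion cost between consecutive stops i–j is d(i,Q) + d(Q,j) − d(i,j):
  between D and T: 30 + 31 − 7 = 54
  between T and C: 31 + 32 − 24 = 39
  between C and B: 32 + 39 − 15 = 56
  between B and R: 39 + 27 − 26 = 40
  between R and V: 27 + 25 − 15 = 37
  between V and D: 25 + 30 − 12 = 43
Cheapest insertion is between R and V, adding 37.
New total = 99 + 37 = 136.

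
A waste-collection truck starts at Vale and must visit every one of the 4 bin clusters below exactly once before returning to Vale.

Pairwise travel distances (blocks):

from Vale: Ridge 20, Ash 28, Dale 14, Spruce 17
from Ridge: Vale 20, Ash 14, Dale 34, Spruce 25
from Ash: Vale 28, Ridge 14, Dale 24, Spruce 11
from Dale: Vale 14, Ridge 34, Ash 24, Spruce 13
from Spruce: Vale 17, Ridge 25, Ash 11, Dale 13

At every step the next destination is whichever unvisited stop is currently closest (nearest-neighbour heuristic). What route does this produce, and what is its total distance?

From Vale: distances to unvisited — Dale=14, Spruce=17, Ridge=20, Ash=28. Nearest is Dale (14).
From Dale: distances to unvisited — Spruce=13, Ash=24, Ridge=34. Nearest is Spruce (13).
From Spruce: distances to unvisited — Ash=11, Ridge=25. Nearest is Ash (11).
From Ash: distances to unvisited — Ridge=14. Nearest is Ridge (14).
Return Ridge→Vale: 20.
Total = 14 + 13 + 11 + 14 + 20 = 72.

Total distance 72 blocks via the nearest-neighbour route Vale → Dale → Spruce → Ash → Ridge → Vale.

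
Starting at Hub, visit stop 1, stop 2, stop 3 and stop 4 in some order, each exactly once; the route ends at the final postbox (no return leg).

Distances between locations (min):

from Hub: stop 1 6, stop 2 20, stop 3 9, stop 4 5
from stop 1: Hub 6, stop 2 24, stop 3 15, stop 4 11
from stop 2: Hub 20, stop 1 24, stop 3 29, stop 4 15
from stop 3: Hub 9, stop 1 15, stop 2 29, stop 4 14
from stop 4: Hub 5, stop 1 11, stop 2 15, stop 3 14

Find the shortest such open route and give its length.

50 min — the minimum one-way total.

There are 4! = 24 possible orderings.
Hub→stop 1→stop 2→stop 3→stop 4: 6+24+29+14 = 73
Hub→stop 1→stop 2→stop 4→stop 3: 6+24+15+14 = 59
Hub→stop 1→stop 3→stop 2→stop 4: 6+15+29+15 = 65
Hub→stop 1→stop 3→stop 4→stop 2: 6+15+14+15 = 50
Hub→stop 1→stop 4→stop 2→stop 3: 6+11+15+29 = 61
Hub→stop 1→stop 4→stop 3→stop 2: 6+11+14+29 = 60
Hub→stop 2→stop 1→stop 3→stop 4: 20+24+15+14 = 73
Hub→stop 2→stop 1→stop 4→stop 3: 20+24+11+14 = 69
Hub→stop 2→stop 3→stop 1→stop 4: 20+29+15+11 = 75
Hub→stop 2→stop 3→stop 4→stop 1: 20+29+14+11 = 74
Hub→stop 2→stop 4→stop 1→stop 3: 20+15+11+15 = 61
Hub→stop 2→stop 4→stop 3→stop 1: 20+15+14+15 = 64
Hub→stop 3→stop 1→stop 2→stop 4: 9+15+24+15 = 63
Hub→stop 3→stop 1→stop 4→stop 2: 9+15+11+15 = 50
… (10 more)
The minimum is 50.
One shortest path: Hub → stop 1 → stop 3 → stop 4 → stop 2.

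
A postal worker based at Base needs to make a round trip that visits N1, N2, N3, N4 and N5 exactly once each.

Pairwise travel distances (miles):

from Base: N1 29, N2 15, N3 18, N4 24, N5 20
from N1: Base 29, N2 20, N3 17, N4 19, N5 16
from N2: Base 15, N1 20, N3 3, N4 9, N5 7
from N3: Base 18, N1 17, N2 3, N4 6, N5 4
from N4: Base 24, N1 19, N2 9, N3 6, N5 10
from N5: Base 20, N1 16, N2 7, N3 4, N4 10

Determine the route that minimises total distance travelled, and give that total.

Minimum total distance: 79 miles.

With 5 stops there are 5!/2 = 60 distinct round trips (a route and its reverse cost the same).
Base→N1→N2→N3→N4→N5→Base: 29+20+3+6+10+20 = 88
Base→N1→N2→N3→N5→N4→Base: 29+20+3+4+10+24 = 90
Base→N1→N2→N4→N3→N5→Base: 29+20+9+6+4+20 = 88
Base→N1→N2→N4→N5→N3→Base: 29+20+9+10+4+18 = 90
Base→N1→N2→N5→N3→N4→Base: 29+20+7+4+6+24 = 90
Base→N1→N2→N5→N4→N3→Base: 29+20+7+10+6+18 = 90
Base→N1→N3→N2→N4→N5→Base: 29+17+3+9+10+20 = 88
Base→N1→N3→N2→N5→N4→Base: 29+17+3+7+10+24 = 90
Base→N1→N3→N4→N2→N5→Base: 29+17+6+9+7+20 = 88
Base→N1→N3→N4→N5→N2→Base: 29+17+6+10+7+15 = 84
Base→N1→N3→N5→N2→N4→Base: 29+17+4+7+9+24 = 90
Base→N1→N3→N5→N4→N2→Base: 29+17+4+10+9+15 = 84
Base→N1→N4→N2→N3→N5→Base: 29+19+9+3+4+20 = 84
Base→N1→N4→N2→N5→N3→Base: 29+19+9+7+4+18 = 86
… (46 more)
Base→N1→N5→N3→N4→N2→Base: 29+16+4+6+9+15 = 79  ← best
The minimum is 79.
One optimal route: Base → N1 → N5 → N3 → N4 → N2 → Base (or its reverse).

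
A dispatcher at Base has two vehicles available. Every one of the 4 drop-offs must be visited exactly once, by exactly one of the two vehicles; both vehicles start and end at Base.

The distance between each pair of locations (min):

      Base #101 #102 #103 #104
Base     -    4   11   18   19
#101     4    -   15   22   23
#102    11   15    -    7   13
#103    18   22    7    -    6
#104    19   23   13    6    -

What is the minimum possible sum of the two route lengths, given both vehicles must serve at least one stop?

Try each way of splitting the stops between the two vehicles (each non-empty) and, for each split, find the best tour for each vehicle:
  {#101} + {#102, #103, #104}: 8 + 43 = 51
  {#102} + {#101, #103, #104}: 22 + 51 = 73
  {#101, #102} + {#103, #104}: 30 + 43 = 73
  {#103} + {#101, #102, #104}: 36 + 51 = 87
  {#101, #103} + {#102, #104}: 44 + 43 = 87
  {#102, #103} + {#101, #104}: 36 + 46 = 82
  … (7 splits in total)
Best: vehicle 1 Base → #101 → Base = 8; vehicle 2 Base → #102 → #103 → #104 → Base = 43; combined 51.

51 min — the smallest possible combined total.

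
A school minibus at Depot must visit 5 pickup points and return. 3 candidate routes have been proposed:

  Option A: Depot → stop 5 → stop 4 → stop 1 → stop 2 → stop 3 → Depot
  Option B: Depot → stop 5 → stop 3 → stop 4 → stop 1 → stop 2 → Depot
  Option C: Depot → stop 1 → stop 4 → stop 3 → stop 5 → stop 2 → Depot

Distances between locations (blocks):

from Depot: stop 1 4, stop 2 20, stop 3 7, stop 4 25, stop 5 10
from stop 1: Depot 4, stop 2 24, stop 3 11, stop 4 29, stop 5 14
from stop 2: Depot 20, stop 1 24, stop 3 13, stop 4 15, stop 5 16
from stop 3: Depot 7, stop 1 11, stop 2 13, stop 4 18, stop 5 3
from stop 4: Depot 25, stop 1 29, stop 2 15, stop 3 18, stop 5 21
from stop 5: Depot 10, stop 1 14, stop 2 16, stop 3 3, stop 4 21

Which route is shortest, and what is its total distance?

Option A: 10 + 21 + 29 + 24 + 13 + 7 = 104
Option B: 10 + 3 + 18 + 29 + 24 + 20 = 104
Option C: 4 + 29 + 18 + 3 + 16 + 20 = 90

90 blocks — Option C is the shortest.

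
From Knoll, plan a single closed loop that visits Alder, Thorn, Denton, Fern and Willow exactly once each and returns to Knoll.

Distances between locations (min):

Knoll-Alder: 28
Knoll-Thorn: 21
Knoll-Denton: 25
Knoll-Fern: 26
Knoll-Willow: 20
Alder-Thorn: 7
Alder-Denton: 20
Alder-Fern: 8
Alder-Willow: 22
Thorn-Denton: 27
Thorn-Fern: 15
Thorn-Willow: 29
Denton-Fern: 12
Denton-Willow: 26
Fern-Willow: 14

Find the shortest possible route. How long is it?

94 min — the shortest possible round trip.

There are 60 distinct closed tours to check (reversals are equivalent).
Knoll-Alder-Thorn-Denton-Fern-Willow-Knoll: 28+7+27+12+14+20 = 108
Knoll-Alder-Thorn-Denton-Willow-Fern-Knoll: 28+7+27+26+14+26 = 128
Knoll-Alder-Thorn-Fern-Denton-Willow-Knoll: 28+7+15+12+26+20 = 108
Knoll-Alder-Thorn-Fern-Willow-Denton-Knoll: 28+7+15+14+26+25 = 115
Knoll-Alder-Thorn-Willow-Denton-Fern-Knoll: 28+7+29+26+12+26 = 128
Knoll-Alder-Thorn-Willow-Fern-Denton-Knoll: 28+7+29+14+12+25 = 115
Knoll-Alder-Denton-Thorn-Fern-Willow-Knoll: 28+20+27+15+14+20 = 124
Knoll-Alder-Denton-Thorn-Willow-Fern-Knoll: 28+20+27+29+14+26 = 144
Knoll-Alder-Denton-Fern-Thorn-Willow-Knoll: 28+20+12+15+29+20 = 124
Knoll-Alder-Denton-Fern-Willow-Thorn-Knoll: 28+20+12+14+29+21 = 124
Knoll-Alder-Denton-Willow-Thorn-Fern-Knoll: 28+20+26+29+15+26 = 144
Knoll-Alder-Denton-Willow-Fern-Thorn-Knoll: 28+20+26+14+15+21 = 124
Knoll-Alder-Fern-Thorn-Denton-Willow-Knoll: 28+8+15+27+26+20 = 124
Knoll-Alder-Fern-Thorn-Willow-Denton-Knoll: 28+8+15+29+26+25 = 131
… (46 more)
Knoll-Thorn-Alder-Denton-Fern-Willow-Knoll: 21+7+20+12+14+20 = 94  ← best
The minimum is 94.
One optimal route: Knoll → Thorn → Alder → Denton → Fern → Willow → Knoll (or its reverse).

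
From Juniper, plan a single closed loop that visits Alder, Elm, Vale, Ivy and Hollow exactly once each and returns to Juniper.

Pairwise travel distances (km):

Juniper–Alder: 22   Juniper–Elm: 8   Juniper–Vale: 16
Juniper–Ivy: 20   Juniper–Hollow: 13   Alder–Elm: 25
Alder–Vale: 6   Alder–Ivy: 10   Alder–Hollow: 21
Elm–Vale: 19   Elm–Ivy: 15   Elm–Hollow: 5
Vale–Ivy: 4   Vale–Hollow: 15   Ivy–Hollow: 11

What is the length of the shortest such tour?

Minimum total distance: 56 km.

There are 60 distinct closed tours to check (reversals are equivalent).
Juniper → Alder → Elm → Vale → Ivy → Hollow → Juniper: 22+25+19+4+11+13 = 94
Juniper → Alder → Elm → Vale → Hollow → Ivy → Juniper: 22+25+19+15+11+20 = 112
Juniper → Alder → Elm → Ivy → Vale → Hollow → Juniper: 22+25+15+4+15+13 = 94
Juniper → Alder → Elm → Ivy → Hollow → Vale → Juniper: 22+25+15+11+15+16 = 104
Juniper → Alder → Elm → Hollow → Vale → Ivy → Juniper: 22+25+5+15+4+20 = 91
Juniper → Alder → Elm → Hollow → Ivy → Vale → Juniper: 22+25+5+11+4+16 = 83
Juniper → Alder → Vale → Elm → Ivy → Hollow → Juniper: 22+6+19+15+11+13 = 86
Juniper → Alder → Vale → Elm → Hollow → Ivy → Juniper: 22+6+19+5+11+20 = 83
Juniper → Alder → Vale → Ivy → Elm → Hollow → Juniper: 22+6+4+15+5+13 = 65
Juniper → Alder → Vale → Ivy → Hollow → Elm → Juniper: 22+6+4+11+5+8 = 56
Juniper → Alder → Vale → Hollow → Elm → Ivy → Juniper: 22+6+15+5+15+20 = 83
Juniper → Alder → Vale → Hollow → Ivy → Elm → Juniper: 22+6+15+11+15+8 = 77
Juniper → Alder → Ivy → Elm → Vale → Hollow → Juniper: 22+10+15+19+15+13 = 94
Juniper → Alder → Ivy → Elm → Hollow → Vale → Juniper: 22+10+15+5+15+16 = 83
… (46 more)
The minimum is 56.
One optimal route: Juniper → Alder → Vale → Ivy → Hollow → Elm → Juniper (or its reverse).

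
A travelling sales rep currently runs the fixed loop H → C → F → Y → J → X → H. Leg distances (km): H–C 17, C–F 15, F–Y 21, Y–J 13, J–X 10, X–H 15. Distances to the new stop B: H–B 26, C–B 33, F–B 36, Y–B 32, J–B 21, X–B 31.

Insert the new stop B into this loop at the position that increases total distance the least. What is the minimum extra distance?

Insertion cost between consecutive stops i–j is d(i,B) + d(B,j) − d(i,j):
  between H and C: 26 + 33 − 17 = 42
  between C and F: 33 + 36 − 15 = 54
  between F and Y: 36 + 32 − 21 = 47
  between Y and J: 32 + 21 − 13 = 40
  between J and X: 21 + 31 − 10 = 42
  between X and H: 31 + 26 − 15 = 42
Cheapest insertion is between Y and J, adding 40.
New total = 91 + 40 = 131.

+40 km — insert B between Y and J.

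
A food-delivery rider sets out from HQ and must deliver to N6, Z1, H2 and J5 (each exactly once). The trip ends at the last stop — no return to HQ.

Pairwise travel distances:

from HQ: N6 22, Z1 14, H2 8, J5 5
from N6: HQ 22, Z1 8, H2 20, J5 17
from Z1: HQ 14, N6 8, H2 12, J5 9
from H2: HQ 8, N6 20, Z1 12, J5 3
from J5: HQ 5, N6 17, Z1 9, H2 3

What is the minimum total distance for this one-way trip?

28 — the minimum one-way total.

There are 4! = 24 possible orderings.
HQ→N6→Z1→H2→J5: 22+8+12+3 = 45
HQ→N6→Z1→J5→H2: 22+8+9+3 = 42
HQ→N6→H2→Z1→J5: 22+20+12+9 = 63
HQ→N6→H2→J5→Z1: 22+20+3+9 = 54
HQ→N6→J5→Z1→H2: 22+17+9+12 = 60
HQ→N6→J5→H2→Z1: 22+17+3+12 = 54
HQ→Z1→N6→H2→J5: 14+8+20+3 = 45
HQ→Z1→N6→J5→H2: 14+8+17+3 = 42
HQ→Z1→H2→N6→J5: 14+12+20+17 = 63
HQ→Z1→H2→J5→N6: 14+12+3+17 = 46
HQ→Z1→J5→N6→H2: 14+9+17+20 = 60
HQ→Z1→J5→H2→N6: 14+9+3+20 = 46
HQ→H2→N6→Z1→J5: 8+20+8+9 = 45
HQ→H2→N6→J5→Z1: 8+20+17+9 = 54
… (10 more)
HQ→H2→J5→Z1→N6: 8+3+9+8 = 28  ← best
The minimum is 28.
One shortest path: HQ → H2 → J5 → Z1 → N6.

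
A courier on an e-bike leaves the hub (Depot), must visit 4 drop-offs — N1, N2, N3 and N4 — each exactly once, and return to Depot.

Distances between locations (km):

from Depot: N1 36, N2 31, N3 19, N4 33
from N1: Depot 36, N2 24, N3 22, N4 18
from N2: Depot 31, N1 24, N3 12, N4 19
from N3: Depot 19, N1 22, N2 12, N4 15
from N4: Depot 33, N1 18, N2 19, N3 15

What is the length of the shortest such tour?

104 km — the shortest possible round trip.

Depot → N1 → N2 → N3 → N4 → Depot: 36+24+12+15+33 = 120
Depot → N1 → N2 → N4 → N3 → Depot: 36+24+19+15+19 = 113
Depot → N1 → N3 → N2 → N4 → Depot: 36+22+12+19+33 = 122
Depot → N1 → N3 → N4 → N2 → Depot: 36+22+15+19+31 = 123
Depot → N1 → N4 → N2 → N3 → Depot: 36+18+19+12+19 = 104
Depot → N1 → N4 → N3 → N2 → Depot: 36+18+15+12+31 = 112
Depot → N2 → N1 → N3 → N4 → Depot: 31+24+22+15+33 = 125
Depot → N2 → N1 → N4 → N3 → Depot: 31+24+18+15+19 = 107
Depot → N2 → N3 → N1 → N4 → Depot: 31+12+22+18+33 = 116
Depot → N2 → N4 → N1 → N3 → Depot: 31+19+18+22+19 = 109
Depot → N3 → N1 → N2 → N4 → Depot: 19+22+24+19+33 = 117
Depot → N3 → N2 → N1 → N4 → Depot: 19+12+24+18+33 = 106
The minimum is 104.
One optimal route: Depot → N1 → N4 → N2 → N3 → Depot (or its reverse).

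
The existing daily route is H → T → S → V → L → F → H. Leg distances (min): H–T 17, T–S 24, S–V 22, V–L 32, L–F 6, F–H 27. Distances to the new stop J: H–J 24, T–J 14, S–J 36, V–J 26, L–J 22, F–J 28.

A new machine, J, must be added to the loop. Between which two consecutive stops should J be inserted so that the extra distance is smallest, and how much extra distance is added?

Insertion cost between consecutive stops i–j is d(i,J) + d(J,j) − d(i,j):
  between H and T: 24 + 14 − 17 = 21
  between T and S: 14 + 36 − 24 = 26
  between S and V: 36 + 26 − 22 = 40
  between V and L: 26 + 22 − 32 = 16
  between L and F: 22 + 28 − 6 = 44
  between F and H: 28 + 24 − 27 = 25
Cheapest insertion is between V and L, adding 16.
New total = 128 + 16 = 144.

+16 min — insert J between V and L.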